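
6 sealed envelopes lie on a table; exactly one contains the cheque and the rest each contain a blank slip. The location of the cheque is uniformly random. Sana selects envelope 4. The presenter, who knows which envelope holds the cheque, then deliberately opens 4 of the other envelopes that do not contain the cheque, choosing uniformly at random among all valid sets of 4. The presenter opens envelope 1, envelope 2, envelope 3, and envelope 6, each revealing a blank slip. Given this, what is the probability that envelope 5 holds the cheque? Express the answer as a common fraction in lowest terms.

5/6

Condition on the true location of the cheque.
If it is in any of envelopes 1, 2, 3, and 6 (prior 1/6 each): that envelope was opened and seen not to hold the prize — ruled out; weight (1/6)·0 = 0 each.
If it is in envelope 4 (prior 1/6): the presenter has 5 equally likely choices, so probability 1/5; weight (1/6)·(1/5) = 1/30.
If it is in envelope 5 (prior 1/6): the presenter has no choice, probability 1; weight (1/6)·1 = 1/6.
The weights sum to 1/5.
So P(the cheque in envelope 5 | the presenter opened envelope 1, envelope 2, envelope 3, and envelope 6) = (1/6) / (1/5) = 5/6.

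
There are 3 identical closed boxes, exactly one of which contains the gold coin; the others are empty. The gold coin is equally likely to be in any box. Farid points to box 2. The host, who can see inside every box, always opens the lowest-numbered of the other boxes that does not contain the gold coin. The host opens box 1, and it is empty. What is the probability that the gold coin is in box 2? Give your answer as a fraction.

1/2

Condition on the true location of the gold coin.
If it is in box 1 (prior 1/3): the host opened box 1, so this case is ruled out; weight (1/3)·0 = 0.
If it is in either of boxes 2 and 3 (prior 1/3 each): box 1 is the lowest-numbered option available, probability 1; weight (1/3)·1 = 1/3 each.
The weights sum to 2/3.
So P(the gold coin in box 2 | the host opened box 1) = (1/3) / (2/3) = 1/2.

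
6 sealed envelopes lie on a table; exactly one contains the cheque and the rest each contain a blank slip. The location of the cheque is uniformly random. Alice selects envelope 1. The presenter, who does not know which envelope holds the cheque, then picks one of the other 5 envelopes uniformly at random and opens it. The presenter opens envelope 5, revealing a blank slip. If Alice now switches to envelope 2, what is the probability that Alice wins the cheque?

Condition on the true location of the cheque.
If it is in any of envelopes 1, 2, 3, 4, and 6 (prior 1/6 each): the presenter picks envelope 5 with probability 1/5 regardless, and it is not the prize; weight (1/6)·(1/5) = 1/30 each.
If it is in envelope 5 (prior 1/6): the presenter opened envelope 5, so this case is ruled out; weight (1/6)·0 = 0.
The weights sum to 1/6.
So P(the cheque in envelope 2 | the presenter opened envelope 5) = (1/30) / (1/6) = 1/5.

1/5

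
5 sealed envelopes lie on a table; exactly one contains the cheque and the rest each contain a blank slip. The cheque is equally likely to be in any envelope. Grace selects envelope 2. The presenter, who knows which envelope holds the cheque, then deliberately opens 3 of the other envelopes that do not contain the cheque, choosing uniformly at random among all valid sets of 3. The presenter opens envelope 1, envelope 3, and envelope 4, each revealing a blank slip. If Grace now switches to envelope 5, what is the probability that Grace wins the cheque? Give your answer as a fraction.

Consider each possible location of the cheque in turn.
If it is in any of envelopes 1, 3, and 4 (prior 1/5 each): that envelope was opened and seen not to hold the prize — ruled out; weight (1/5)·0 = 0 each.
If it is in envelope 2 (prior 1/5): the presenter has 4 equally likely choices, so probability 1/4; weight (1/5)·(1/4) = 1/20.
If it is in envelope 5 (prior 1/5): the presenter has no choice, probability 1; weight (1/5)·1 = 1/5.
The weights sum to 1/4.
So P(the cheque in envelope 5 | the presenter opened envelope 1, envelope 3, and envelope 4) = (1/5) / (1/4) = 4/5.

4/5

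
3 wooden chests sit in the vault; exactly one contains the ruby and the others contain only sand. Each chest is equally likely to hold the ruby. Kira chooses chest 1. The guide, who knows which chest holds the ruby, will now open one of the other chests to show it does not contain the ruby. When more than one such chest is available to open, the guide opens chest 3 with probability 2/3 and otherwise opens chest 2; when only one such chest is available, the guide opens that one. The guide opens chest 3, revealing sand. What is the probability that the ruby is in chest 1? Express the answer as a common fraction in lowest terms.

Condition on the true location of the ruby.
If it is in chest 1 (prior 1/3): chest 3 is available, opened with probability 2/3; weight (1/3)·(2/3) = 2/9.
If it is in chest 2 (prior 1/3): only chest 3 is available, probability 1; weight (1/3)·1 = 1/3.
If it is in chest 3 (prior 1/3): the guide opened chest 3, so this case is ruled out; weight (1/3)·0 = 0.
The weights sum to 5/9.
So P(the ruby in chest 1 | the guide opened chest 3) = (2/9) / (5/9) = 2/5.

2/5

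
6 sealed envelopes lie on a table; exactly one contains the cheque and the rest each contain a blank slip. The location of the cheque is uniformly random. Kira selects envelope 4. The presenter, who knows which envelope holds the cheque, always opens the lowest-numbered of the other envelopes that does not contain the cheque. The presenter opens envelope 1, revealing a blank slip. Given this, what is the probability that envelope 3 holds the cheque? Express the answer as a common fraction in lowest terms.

1/5

Apply Bayes' rule, conditioning on where the cheque actually is.
If it is in envelope 1 (prior 1/6): the presenter opened envelope 1, so this case is ruled out; weight (1/6)·0 = 0.
If it is in any of envelopes 2, 3, 4, 5, and 6 (prior 1/6 each): envelope 1 is the lowest-numbered option available, probability 1; weight (1/6)·1 = 1/6 each.
The weights sum to 5/6.
So P(the cheque in envelope 3 | the presenter opened envelope 1) = (1/6) / (5/6) = 1/5.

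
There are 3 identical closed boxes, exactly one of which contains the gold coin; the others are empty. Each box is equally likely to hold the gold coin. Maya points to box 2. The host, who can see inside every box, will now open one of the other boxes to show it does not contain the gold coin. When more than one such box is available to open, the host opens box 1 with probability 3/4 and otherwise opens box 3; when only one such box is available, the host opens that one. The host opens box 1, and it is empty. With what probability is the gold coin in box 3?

4/7

Condition on the true location of the gold coin.
If it is in box 1 (prior 1/3): the host opened box 1, so this case is ruled out; weight (1/3)·0 = 0.
If it is in box 2 (prior 1/3): box 1 is available, opened with probability 3/4; weight (1/3)·(3/4) = 1/4.
If it is in box 3 (prior 1/3): only box 1 is available, probability 1; weight (1/3)·1 = 1/3.
The weights sum to 7/12.
So P(the gold coin in box 3 | the host opened box 1) = (1/3) / (7/12) = 4/7.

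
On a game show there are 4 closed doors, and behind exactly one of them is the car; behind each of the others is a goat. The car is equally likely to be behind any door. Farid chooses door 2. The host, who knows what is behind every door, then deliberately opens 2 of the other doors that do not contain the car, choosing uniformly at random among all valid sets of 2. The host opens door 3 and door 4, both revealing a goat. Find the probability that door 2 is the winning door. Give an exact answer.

1/4

Consider each possible location of the car in turn.
If it is behind door 1 (prior 1/4): the host has no choice, probability 1; weight (1/4)·1 = 1/4.
If it is behind door 2 (prior 1/4): the host has 3 equally likely choices, so probability 1/3; weight (1/4)·(1/3) = 1/12.
If it is behind either of doors 3 and 4 (prior 1/4 each): that door was opened and seen not to hold the prize — ruled out; weight (1/4)·0 = 0 each.
The weights sum to 1/3.
So P(the car behind door 2 | the host opened door 3 and door 4) = (1/12) / (1/3) = 1/4.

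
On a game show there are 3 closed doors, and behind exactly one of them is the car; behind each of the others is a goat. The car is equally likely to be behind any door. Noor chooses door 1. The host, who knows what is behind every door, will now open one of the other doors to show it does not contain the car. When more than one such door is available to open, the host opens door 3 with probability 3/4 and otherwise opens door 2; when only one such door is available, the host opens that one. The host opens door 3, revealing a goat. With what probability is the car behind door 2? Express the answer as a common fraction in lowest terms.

Apply Bayes' rule, conditioning on where the car actually is.
If it is behind door 1 (prior 1/3): door 3 is available, opened with probability 3/4; weight (1/3)·(3/4) = 1/4.
If it is behind door 2 (prior 1/3): only door 3 is available, probability 1; weight (1/3)·1 = 1/3.
If it is behind door 3 (prior 1/3): the host opened door 3, so this case is ruled out; weight (1/3)·0 = 0.
The weights sum to 7/12.
So P(the car behind door 2 | the host opened door 3) = (1/3) / (7/12) = 4/7.

4/7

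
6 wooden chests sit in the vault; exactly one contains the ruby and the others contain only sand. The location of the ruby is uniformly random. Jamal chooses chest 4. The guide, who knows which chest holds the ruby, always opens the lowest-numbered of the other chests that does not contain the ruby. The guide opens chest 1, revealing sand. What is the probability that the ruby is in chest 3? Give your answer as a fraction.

1/5

Consider each possible location of the ruby in turn.
If it is in chest 1 (prior 1/6): the guide opened chest 1, so this case is ruled out; weight (1/6)·0 = 0.
If it is in any of chests 2, 3, 4, 5, and 6 (prior 1/6 each): chest 1 is the lowest-numbered option available, probability 1; weight (1/6)·1 = 1/6 each.
The weights sum to 5/6.
So P(the ruby in chest 3 | the guide opened chest 1) = (1/6) / (5/6) = 1/5.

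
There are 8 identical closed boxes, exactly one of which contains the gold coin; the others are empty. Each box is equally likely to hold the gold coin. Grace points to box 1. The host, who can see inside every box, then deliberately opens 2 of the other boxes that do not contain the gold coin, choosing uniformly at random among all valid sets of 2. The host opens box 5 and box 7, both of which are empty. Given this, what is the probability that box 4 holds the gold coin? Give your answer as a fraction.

7/40

Consider each possible location of the gold coin in turn.
If it is in box 1 (prior 1/8): the host has 21 equally likely choices, so probability 1/21; weight (1/8)·(1/21) = 1/168.
If it is in any of boxes 2, 3, 4, 6, and 8 (prior 1/8 each): the host has 15 equally likely choices, so probability 1/15; weight (1/8)·(1/15) = 1/120 each.
If it is in either of boxes 5 and 7 (prior 1/8 each): that box was opened and seen not to hold the prize — ruled out; weight (1/8)·0 = 0 each.
The weights sum to 1/21.
So P(the gold coin in box 4 | the host opened box 5 and box 7) = (1/120) / (1/21) = 7/40.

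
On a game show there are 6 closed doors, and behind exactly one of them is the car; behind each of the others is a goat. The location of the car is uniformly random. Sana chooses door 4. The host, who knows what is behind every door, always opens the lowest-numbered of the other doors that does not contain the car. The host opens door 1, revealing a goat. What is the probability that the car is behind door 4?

Condition on the true location of the car.
If it is behind door 1 (prior 1/6): the host opened door 1, so this case is ruled out; weight (1/6)·0 = 0.
If it is behind any of doors 2, 3, 4, 5, and 6 (prior 1/6 each): door 1 is the lowest-numbered option available, probability 1; weight (1/6)·1 = 1/6 each.
The weights sum to 5/6.
So P(the car behind door 4 | the host opened door 1) = (1/6) / (5/6) = 1/5.

1/5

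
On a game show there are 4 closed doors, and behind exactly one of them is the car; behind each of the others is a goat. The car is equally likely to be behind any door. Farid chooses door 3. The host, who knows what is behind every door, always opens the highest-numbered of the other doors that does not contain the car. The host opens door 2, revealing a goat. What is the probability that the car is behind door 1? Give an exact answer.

0

Consider each possible location of the car in turn.
If it is behind either of doors 1 and 3 (prior 1/4 each): the host would have opened door 4 instead, probability 0; weight (1/4)·0 = 0 each.
If it is behind door 2 (prior 1/4): the host opened door 2, so this case is ruled out; weight (1/4)·0 = 0.
If it is behind door 4 (prior 1/4): door 2 is the highest-numbered option available, probability 1; weight (1/4)·1 = 1/4.
The weights sum to 1/4.
So P(the car behind door 1 | the host opened door 2) = 0 / (1/4) = 0.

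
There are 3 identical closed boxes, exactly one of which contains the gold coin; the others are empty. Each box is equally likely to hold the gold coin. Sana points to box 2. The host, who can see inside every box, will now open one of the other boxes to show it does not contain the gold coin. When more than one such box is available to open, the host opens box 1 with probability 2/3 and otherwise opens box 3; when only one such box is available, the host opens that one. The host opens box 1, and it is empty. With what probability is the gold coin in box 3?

Condition on the true location of the gold coin.
If it is in box 1 (prior 1/3): the host opened box 1, so this case is ruled out; weight (1/3)·0 = 0.
If it is in box 2 (prior 1/3): box 1 is available, opened with probability 2/3; weight (1/3)·(2/3) = 2/9.
If it is in box 3 (prior 1/3): only box 1 is available, probability 1; weight (1/3)·1 = 1/3.
The weights sum to 5/9.
So P(the gold coin in box 3 | the host opened box 1) = (1/3) / (5/9) = 3/5.

3/5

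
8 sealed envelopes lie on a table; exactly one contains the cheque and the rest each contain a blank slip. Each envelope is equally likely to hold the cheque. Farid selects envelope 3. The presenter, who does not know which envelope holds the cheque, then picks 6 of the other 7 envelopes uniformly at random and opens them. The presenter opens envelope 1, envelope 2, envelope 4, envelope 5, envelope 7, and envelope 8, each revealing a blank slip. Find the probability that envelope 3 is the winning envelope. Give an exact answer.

1/2

Apply Bayes' rule, conditioning on where the cheque actually is.
If it is in any of envelopes 1, 2, 4, 5, 7, and 8 (prior 1/8 each): that envelope was opened and seen not to hold the prize — ruled out; weight (1/8)·0 = 0 each.
If it is in either of envelopes 3 and 6 (prior 1/8 each): the presenter picks exactly this set with probability 1/7 regardless, and none is the prize; weight (1/8)·(1/7) = 1/56 each.
The weights sum to 1/28.
So P(the cheque in envelope 3 | the presenter opened envelope 1, envelope 2, envelope 4, envelope 5, envelope 7, and envelope 8) = (1/56) / (1/28) = 1/2.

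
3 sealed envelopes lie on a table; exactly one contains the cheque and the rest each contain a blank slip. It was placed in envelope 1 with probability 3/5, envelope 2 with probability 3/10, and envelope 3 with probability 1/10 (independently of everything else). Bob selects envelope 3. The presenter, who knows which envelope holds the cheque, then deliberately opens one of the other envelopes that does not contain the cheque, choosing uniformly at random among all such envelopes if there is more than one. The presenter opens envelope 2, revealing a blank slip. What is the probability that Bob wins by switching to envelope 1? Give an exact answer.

Consider each possible location of the cheque in turn.
If it is in envelope 1 (prior 3/5): the presenter has no choice, probability 1; weight (3/5)·1 = 3/5.
If it is in envelope 2 (prior 3/10): the presenter opened envelope 2, so this case is ruled out; weight (3/10)·0 = 0.
If it is in envelope 3 (prior 1/10): the presenter has 2 equally likely choices, so probability 1/2; weight (1/10)·(1/2) = 1/20.
The weights sum to 13/20.
So P(the cheque in envelope 1 | the presenter opened envelope 2) = (3/5) / (13/20) = 12/13.

12/13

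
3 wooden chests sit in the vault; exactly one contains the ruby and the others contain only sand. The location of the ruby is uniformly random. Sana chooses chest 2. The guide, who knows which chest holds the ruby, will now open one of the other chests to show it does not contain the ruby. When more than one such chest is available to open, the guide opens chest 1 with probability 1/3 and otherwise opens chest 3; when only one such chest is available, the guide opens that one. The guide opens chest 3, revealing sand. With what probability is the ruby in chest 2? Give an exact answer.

2/5

Consider each possible location of the ruby in turn.
If it is in chest 1 (prior 1/3): only chest 3 is available, probability 1; weight (1/3)·1 = 1/3.
If it is in chest 2 (prior 1/3): chest 1 is available but not opened, probability 2/3; weight (1/3)·(2/3) = 2/9.
If it is in chest 3 (prior 1/3): the guide opened chest 3, so this case is ruled out; weight (1/3)·0 = 0.
The weights sum to 5/9.
So P(the ruby in chest 2 | the guide opened chest 3) = (2/9) / (5/9) = 2/5.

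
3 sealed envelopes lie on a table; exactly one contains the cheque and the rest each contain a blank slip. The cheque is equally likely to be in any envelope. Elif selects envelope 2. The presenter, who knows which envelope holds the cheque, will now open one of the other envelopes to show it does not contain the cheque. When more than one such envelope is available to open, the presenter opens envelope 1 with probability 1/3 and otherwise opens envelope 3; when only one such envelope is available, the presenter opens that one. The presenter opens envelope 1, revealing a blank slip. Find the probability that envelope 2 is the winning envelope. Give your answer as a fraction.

1/4

Condition on the true location of the cheque.
If it is in envelope 1 (prior 1/3): the presenter opened envelope 1, so this case is ruled out; weight (1/3)·0 = 0.
If it is in envelope 2 (prior 1/3): envelope 1 is available, opened with probability 1/3; weight (1/3)·(1/3) = 1/9.
If it is in envelope 3 (prior 1/3): only envelope 1 is available, probability 1; weight (1/3)·1 = 1/3.
The weights sum to 4/9.
So P(the cheque in envelope 2 | the presenter opened envelope 1) = (1/9) / (4/9) = 1/4.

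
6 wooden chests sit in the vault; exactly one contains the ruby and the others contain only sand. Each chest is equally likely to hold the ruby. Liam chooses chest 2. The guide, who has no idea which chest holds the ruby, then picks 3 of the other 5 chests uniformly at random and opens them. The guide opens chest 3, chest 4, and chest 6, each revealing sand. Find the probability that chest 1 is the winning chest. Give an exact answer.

1/3

Condition on the true location of the ruby.
If it is in any of chests 1, 2, and 5 (prior 1/6 each): the guide picks exactly this set with probability 1/10 regardless, and none is the prize; weight (1/6)·(1/10) = 1/60 each.
If it is in any of chests 3, 4, and 6 (prior 1/6 each): that chest was opened and seen not to hold the prize — ruled out; weight (1/6)·0 = 0 each.
The weights sum to 1/20.
So P(the ruby in chest 1 | the guide opened chest 3, chest 4, and chest 6) = (1/60) / (1/20) = 1/3.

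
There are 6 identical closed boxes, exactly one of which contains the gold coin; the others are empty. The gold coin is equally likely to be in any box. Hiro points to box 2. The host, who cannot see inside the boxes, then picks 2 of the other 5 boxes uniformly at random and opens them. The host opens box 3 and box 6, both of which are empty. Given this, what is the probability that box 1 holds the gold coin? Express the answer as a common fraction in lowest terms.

1/4

Because the host chose which boxes to open without knowing where the gold coin is, the choice is independent of the prize location. Learning that none of the 2 opened boxes holds the gold coin simply rules out those 2 locations and leaves the remaining 4 boxes still equally likely by symmetry.
So P(the gold coin in box 1) = 1/4.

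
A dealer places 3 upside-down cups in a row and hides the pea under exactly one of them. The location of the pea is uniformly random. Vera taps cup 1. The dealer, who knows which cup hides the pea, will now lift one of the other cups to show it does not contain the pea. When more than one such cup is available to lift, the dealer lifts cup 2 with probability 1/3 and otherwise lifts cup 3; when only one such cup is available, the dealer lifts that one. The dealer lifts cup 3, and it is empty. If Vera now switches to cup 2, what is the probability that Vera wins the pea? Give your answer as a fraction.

Apply Bayes' rule, conditioning on where the pea actually is.
If it is under cup 1 (prior 1/3): cup 2 is available but not opened, probability 2/3; weight (1/3)·(2/3) = 2/9.
If it is under cup 2 (prior 1/3): only cup 3 is available, probability 1; weight (1/3)·1 = 1/3.
If it is under cup 3 (prior 1/3): the dealer opened cup 3, so this case is ruled out; weight (1/3)·0 = 0.
The weights sum to 5/9.
So P(the pea under cup 2 | the dealer opened cup 3) = (1/3) / (5/9) = 3/5.

3/5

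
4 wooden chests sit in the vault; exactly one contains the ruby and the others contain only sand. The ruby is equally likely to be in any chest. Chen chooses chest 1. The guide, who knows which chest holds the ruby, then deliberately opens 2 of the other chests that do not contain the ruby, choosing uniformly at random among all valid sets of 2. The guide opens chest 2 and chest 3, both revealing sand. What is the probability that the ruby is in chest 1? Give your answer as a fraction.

Condition on the true location of the ruby.
If it is in chest 1 (prior 1/4): the guide has 3 equally likely choices, so probability 1/3; weight (1/4)·(1/3) = 1/12.
If it is in either of chests 2 and 3 (prior 1/4 each): that chest was opened and seen not to hold the prize — ruled out; weight (1/4)·0 = 0 each.
If it is in chest 4 (prior 1/4): the guide has no choice, probability 1; weight (1/4)·1 = 1/4.
The weights sum to 1/3.
So P(the ruby in chest 1 | the guide opened chest 2 and chest 3) = (1/12) / (1/3) = 1/4.

1/4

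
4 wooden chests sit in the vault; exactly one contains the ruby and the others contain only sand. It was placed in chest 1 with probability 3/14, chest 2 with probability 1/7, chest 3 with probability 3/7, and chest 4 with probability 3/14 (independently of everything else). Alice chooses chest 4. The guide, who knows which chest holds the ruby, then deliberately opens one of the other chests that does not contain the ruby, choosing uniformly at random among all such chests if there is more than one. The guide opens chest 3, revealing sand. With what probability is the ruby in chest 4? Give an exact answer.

Condition on the true location of the ruby.
If it is in chest 1 (prior 3/14): the guide has 2 equally likely choices, so probability 1/2; weight (3/14)·(1/2) = 3/28.
If it is in chest 2 (prior 1/7): the guide has 2 equally likely choices, so probability 1/2; weight (1/7)·(1/2) = 1/14.
If it is in chest 3 (prior 3/7): the guide opened chest 3, so this case is ruled out; weight (3/7)·0 = 0.
If it is in chest 4 (prior 3/14): the guide has 3 equally likely choices, so probability 1/3; weight (3/14)·(1/3) = 1/14.
The weights sum to 1/4.
So P(the ruby in chest 4 | the guide opened chest 3) = (1/14) / (1/4) = 2/7.

2/7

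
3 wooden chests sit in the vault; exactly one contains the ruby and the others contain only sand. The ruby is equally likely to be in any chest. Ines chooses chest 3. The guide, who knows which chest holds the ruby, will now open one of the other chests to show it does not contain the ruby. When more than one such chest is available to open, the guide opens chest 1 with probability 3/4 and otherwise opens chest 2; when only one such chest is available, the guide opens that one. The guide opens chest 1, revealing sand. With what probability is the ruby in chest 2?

Consider each possible location of the ruby in turn.
If it is in chest 1 (prior 1/3): the guide opened chest 1, so this case is ruled out; weight (1/3)·0 = 0.
If it is in chest 2 (prior 1/3): only chest 1 is available, probability 1; weight (1/3)·1 = 1/3.
If it is in chest 3 (prior 1/3): chest 1 is available, opened with probability 3/4; weight (1/3)·(3/4) = 1/4.
The weights sum to 7/12.
So P(the ruby in chest 2 | the guide opened chest 1) = (1/3) / (7/12) = 4/7.

4/7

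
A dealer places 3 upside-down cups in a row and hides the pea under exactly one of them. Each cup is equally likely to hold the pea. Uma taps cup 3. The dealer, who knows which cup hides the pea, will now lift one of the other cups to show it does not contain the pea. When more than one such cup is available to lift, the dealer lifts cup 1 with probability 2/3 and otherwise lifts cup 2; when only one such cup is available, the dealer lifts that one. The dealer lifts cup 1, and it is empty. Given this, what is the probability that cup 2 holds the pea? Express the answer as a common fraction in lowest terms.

3/5

Condition on the true location of the pea.
If it is under cup 1 (prior 1/3): the dealer opened cup 1, so this case is ruled out; weight (1/3)·0 = 0.
If it is under cup 2 (prior 1/3): only cup 1 is available, probability 1; weight (1/3)·1 = 1/3.
If it is under cup 3 (prior 1/3): cup 1 is available, opened with probability 2/3; weight (1/3)·(2/3) = 2/9.
The weights sum to 5/9.
So P(the pea under cup 2 | the dealer opened cup 1) = (1/3) / (5/9) = 3/5.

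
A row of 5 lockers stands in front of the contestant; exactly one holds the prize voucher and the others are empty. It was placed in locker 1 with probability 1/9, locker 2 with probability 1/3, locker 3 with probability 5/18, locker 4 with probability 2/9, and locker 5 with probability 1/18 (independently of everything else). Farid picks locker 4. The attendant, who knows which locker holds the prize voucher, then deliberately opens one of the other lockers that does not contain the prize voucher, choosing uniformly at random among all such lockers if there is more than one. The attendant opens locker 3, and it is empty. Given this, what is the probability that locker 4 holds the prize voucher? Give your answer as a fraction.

1/4

Apply Bayes' rule, conditioning on where the prize voucher actually is.
If it is in locker 1 (prior 1/9): the attendant has 3 equally likely choices, so probability 1/3; weight (1/9)·(1/3) = 1/27.
If it is in locker 2 (prior 1/3): the attendant has 3 equally likely choices, so probability 1/3; weight (1/3)·(1/3) = 1/9.
If it is in locker 3 (prior 5/18): the attendant opened locker 3, so this case is ruled out; weight (5/18)·0 = 0.
If it is in locker 4 (prior 2/9): the attendant has 4 equally likely choices, so probability 1/4; weight (2/9)·(1/4) = 1/18.
If it is in locker 5 (prior 1/18): the attendant has 3 equally likely choices, so probability 1/3; weight (1/18)·(1/3) = 1/54.
The weights sum to 2/9.
So P(the prize voucher in locker 4 | the attendant opened locker 3) = (1/18) / (2/9) = 1/4.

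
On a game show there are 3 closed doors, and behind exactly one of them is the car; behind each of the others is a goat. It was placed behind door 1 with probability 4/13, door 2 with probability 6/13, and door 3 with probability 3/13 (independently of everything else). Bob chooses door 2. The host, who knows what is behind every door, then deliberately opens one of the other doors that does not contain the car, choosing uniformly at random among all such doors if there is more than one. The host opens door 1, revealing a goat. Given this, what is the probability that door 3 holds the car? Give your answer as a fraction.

1/2

Consider each possible location of the car in turn.
If it is behind door 1 (prior 4/13): the host opened door 1, so this case is ruled out; weight (4/13)·0 = 0.
If it is behind door 2 (prior 6/13): the host has 2 equally likely choices, so probability 1/2; weight (6/13)·(1/2) = 3/13.
If it is behind door 3 (prior 3/13): the host has no choice, probability 1; weight (3/13)·1 = 3/13.
The weights sum to 6/13.
So P(the car behind door 3 | the host opened door 1) = (3/13) / (6/13) = 1/2.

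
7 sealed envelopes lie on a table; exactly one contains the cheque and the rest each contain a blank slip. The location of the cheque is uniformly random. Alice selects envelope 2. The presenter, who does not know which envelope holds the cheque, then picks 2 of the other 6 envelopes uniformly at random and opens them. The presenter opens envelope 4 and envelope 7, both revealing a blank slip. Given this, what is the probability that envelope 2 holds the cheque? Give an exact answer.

1/5

Apply Bayes' rule, conditioning on where the cheque actually is.
If it is in any of envelopes 1, 2, 3, 5, and 6 (prior 1/7 each): the presenter picks exactly this set with probability 1/15 regardless, and none is the prize; weight (1/7)·(1/15) = 1/105 each.
If it is in either of envelopes 4 and 7 (prior 1/7 each): that envelope was opened and seen not to hold the prize — ruled out; weight (1/7)·0 = 0 each.
The weights sum to 1/21.
So P(the cheque in envelope 2 | the presenter opened envelope 4 and envelope 7) = (1/105) / (1/21) = 1/5.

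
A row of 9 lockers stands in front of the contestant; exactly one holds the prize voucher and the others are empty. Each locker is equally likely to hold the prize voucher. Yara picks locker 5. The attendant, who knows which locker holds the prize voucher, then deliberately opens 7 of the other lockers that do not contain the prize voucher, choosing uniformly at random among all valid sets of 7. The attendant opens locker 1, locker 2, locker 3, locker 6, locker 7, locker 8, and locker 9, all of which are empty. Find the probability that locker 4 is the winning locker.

8/9

Apply Bayes' rule, conditioning on where the prize voucher actually is.
If it is in any of lockers 1, 2, 3, 6, 7, 8, and 9 (prior 1/9 each): that locker was opened and seen not to hold the prize — ruled out; weight (1/9)·0 = 0 each.
If it is in locker 4 (prior 1/9): the attendant has no choice, probability 1; weight (1/9)·1 = 1/9.
If it is in locker 5 (prior 1/9): the attendant has 8 equally likely choices, so probability 1/8; weight (1/9)·(1/8) = 1/72.
The weights sum to 1/8.
So P(the prize voucher in locker 4 | the attendant opened locker 1, locker 2, locker 3, locker 6, locker 7, locker 8, and locker 9) = (1/9) / (1/8) = 8/9.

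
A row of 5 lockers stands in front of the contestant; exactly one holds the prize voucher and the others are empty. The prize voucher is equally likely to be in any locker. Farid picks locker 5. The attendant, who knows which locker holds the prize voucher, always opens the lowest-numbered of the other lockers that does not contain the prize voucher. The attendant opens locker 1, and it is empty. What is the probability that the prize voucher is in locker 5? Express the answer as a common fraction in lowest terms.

Condition on the true location of the prize voucher.
If it is in locker 1 (prior 1/5): the attendant opened locker 1, so this case is ruled out; weight (1/5)·0 = 0.
If it is in any of lockers 2, 3, 4, and 5 (prior 1/5 each): locker 1 is the lowest-numbered option available, probability 1; weight (1/5)·1 = 1/5 each.
The weights sum to 4/5.
So P(the prize voucher in locker 5 | the attendant opened locker 1) = (1/5) / (4/5) = 1/4.

1/4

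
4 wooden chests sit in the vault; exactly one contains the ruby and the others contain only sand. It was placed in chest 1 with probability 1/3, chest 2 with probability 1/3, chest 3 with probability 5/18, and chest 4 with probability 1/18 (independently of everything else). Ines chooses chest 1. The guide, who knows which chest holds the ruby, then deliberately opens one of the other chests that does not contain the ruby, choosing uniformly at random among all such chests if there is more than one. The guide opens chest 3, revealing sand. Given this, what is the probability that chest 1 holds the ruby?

Apply Bayes' rule, conditioning on where the ruby actually is.
If it is in chest 1 (prior 1/3): the guide has 3 equally likely choices, so probability 1/3; weight (1/3)·(1/3) = 1/9.
If it is in chest 2 (prior 1/3): the guide has 2 equally likely choices, so probability 1/2; weight (1/3)·(1/2) = 1/6.
If it is in chest 3 (prior 5/18): the guide opened chest 3, so this case is ruled out; weight (5/18)·0 = 0.
If it is in chest 4 (prior 1/18): the guide has 2 equally likely choices, so probability 1/2; weight (1/18)·(1/2) = 1/36.
The weights sum to 11/36.
So P(the ruby in chest 1 | the guide opened chest 3) = (1/9) / (11/36) = 4/11.

4/11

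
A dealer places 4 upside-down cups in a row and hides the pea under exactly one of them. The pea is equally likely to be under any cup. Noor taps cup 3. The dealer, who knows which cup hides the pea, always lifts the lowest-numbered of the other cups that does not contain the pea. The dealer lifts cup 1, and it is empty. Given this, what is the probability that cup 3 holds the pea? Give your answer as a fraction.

1/3

Condition on the true location of the pea.
If it is under cup 1 (prior 1/4): the dealer opened cup 1, so this case is ruled out; weight (1/4)·0 = 0.
If it is under any of cups 2, 3, and 4 (prior 1/4 each): cup 1 is the lowest-numbered option available, probability 1; weight (1/4)·1 = 1/4 each.
The weights sum to 3/4.
So P(the pea under cup 3 | the dealer opened cup 1) = (1/4) / (3/4) = 1/3.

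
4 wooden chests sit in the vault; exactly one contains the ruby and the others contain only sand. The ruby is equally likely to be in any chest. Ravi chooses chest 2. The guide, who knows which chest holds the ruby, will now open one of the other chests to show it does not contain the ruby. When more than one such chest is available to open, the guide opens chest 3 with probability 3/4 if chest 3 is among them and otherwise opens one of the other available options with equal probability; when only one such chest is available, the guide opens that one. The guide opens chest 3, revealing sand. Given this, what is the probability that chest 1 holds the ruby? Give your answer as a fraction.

Consider each possible location of the ruby in turn.
If it is in any of chests 1, 2, and 4 (prior 1/4 each): chest 3 is available, opened with probability 3/4; weight (1/4)·(3/4) = 3/16 each.
If it is in chest 3 (prior 1/4): the guide opened chest 3, so this case is ruled out; weight (1/4)·0 = 0.
The weights sum to 9/16.
So P(the ruby in chest 1 | the guide opened chest 3) = (3/16) / (9/16) = 1/3.

1/3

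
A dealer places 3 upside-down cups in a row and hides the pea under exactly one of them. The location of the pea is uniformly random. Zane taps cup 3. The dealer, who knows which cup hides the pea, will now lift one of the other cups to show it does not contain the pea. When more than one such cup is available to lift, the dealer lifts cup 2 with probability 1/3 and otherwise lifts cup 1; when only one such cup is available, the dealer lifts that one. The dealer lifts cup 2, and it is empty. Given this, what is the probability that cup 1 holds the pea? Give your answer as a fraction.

Apply Bayes' rule, conditioning on where the pea actually is.
If it is under cup 1 (prior 1/3): only cup 2 is available, probability 1; weight (1/3)·1 = 1/3.
If it is under cup 2 (prior 1/3): the dealer opened cup 2, so this case is ruled out; weight (1/3)·0 = 0.
If it is under cup 3 (prior 1/3): cup 2 is available, opened with probability 1/3; weight (1/3)·(1/3) = 1/9.
The weights sum to 4/9.
So P(the pea under cup 1 | the dealer opened cup 2) = (1/3) / (4/9) = 3/4.

3/4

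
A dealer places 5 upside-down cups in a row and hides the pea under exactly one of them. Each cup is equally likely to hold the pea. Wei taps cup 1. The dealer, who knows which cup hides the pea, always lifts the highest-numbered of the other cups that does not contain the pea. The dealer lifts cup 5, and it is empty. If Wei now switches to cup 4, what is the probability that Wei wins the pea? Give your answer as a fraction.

Consider each possible location of the pea in turn.
If it is under any of cups 1, 2, 3, and 4 (prior 1/5 each): cup 5 is the highest-numbered option available, probability 1; weight (1/5)·1 = 1/5 each.
If it is under cup 5 (prior 1/5): the dealer opened cup 5, so this case is ruled out; weight (1/5)·0 = 0.
The weights sum to 4/5.
So P(the pea under cup 4 | the dealer opened cup 5) = (1/5) / (4/5) = 1/4.

1/4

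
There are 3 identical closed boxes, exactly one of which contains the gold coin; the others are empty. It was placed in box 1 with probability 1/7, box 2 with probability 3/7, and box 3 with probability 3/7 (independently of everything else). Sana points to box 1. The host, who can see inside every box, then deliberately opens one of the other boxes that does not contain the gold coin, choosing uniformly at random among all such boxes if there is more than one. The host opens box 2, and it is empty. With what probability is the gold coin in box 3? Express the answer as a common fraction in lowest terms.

Consider each possible location of the gold coin in turn.
If it is in box 1 (prior 1/7): the host has 2 equally likely choices, so probability 1/2; weight (1/7)·(1/2) = 1/14.
If it is in box 2 (prior 3/7): the host opened box 2, so this case is ruled out; weight (3/7)·0 = 0.
If it is in box 3 (prior 3/7): the host has no choice, probability 1; weight (3/7)·1 = 3/7.
The weights sum to 1/2.
So P(the gold coin in box 3 | the host opened box 2) = (3/7) / (1/2) = 6/7.

6/7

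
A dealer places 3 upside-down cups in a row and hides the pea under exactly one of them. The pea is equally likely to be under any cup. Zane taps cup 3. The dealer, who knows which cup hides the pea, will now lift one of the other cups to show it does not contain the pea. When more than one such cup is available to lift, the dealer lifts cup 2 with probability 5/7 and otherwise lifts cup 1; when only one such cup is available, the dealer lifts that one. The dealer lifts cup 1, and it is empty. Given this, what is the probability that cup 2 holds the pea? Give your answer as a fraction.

7/9

Consider each possible location of the pea in turn.
If it is under cup 1 (prior 1/3): the dealer opened cup 1, so this case is ruled out; weight (1/3)·0 = 0.
If it is under cup 2 (prior 1/3): only cup 1 is available, probability 1; weight (1/3)·1 = 1/3.
If it is under cup 3 (prior 1/3): cup 2 is available but not opened, probability 2/7; weight (1/3)·(2/7) = 2/21.
The weights sum to 3/7.
So P(the pea under cup 2 | the dealer opened cup 1) = (1/3) / (3/7) = 7/9.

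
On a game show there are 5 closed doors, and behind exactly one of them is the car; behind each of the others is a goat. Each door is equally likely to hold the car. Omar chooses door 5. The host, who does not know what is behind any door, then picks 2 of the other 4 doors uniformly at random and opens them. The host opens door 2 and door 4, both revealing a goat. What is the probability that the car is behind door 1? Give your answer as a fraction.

1/3

Condition on the true location of the car.
If it is behind any of doors 1, 3, and 5 (prior 1/5 each): the host picks exactly this set with probability 1/6 regardless, and none is the prize; weight (1/5)·(1/6) = 1/30 each.
If it is behind either of doors 2 and 4 (prior 1/5 each): that door was opened and seen not to hold the prize — ruled out; weight (1/5)·0 = 0 each.
The weights sum to 1/10.
So P(the car behind door 1 | the host opened door 2 and door 4) = (1/30) / (1/10) = 1/3.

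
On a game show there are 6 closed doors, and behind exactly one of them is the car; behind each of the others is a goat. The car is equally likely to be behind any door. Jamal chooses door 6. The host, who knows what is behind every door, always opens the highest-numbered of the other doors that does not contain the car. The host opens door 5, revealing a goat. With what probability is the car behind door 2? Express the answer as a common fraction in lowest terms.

1/5

Apply Bayes' rule, conditioning on where the car actually is.
If it is behind any of doors 1, 2, 3, 4, and 6 (prior 1/6 each): door 5 is the highest-numbered option available, probability 1; weight (1/6)·1 = 1/6 each.
If it is behind door 5 (prior 1/6): the host opened door 5, so this case is ruled out; weight (1/6)·0 = 0.
The weights sum to 5/6.
So P(the car behind door 2 | the host opened door 5) = (1/6) / (5/6) = 1/5.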